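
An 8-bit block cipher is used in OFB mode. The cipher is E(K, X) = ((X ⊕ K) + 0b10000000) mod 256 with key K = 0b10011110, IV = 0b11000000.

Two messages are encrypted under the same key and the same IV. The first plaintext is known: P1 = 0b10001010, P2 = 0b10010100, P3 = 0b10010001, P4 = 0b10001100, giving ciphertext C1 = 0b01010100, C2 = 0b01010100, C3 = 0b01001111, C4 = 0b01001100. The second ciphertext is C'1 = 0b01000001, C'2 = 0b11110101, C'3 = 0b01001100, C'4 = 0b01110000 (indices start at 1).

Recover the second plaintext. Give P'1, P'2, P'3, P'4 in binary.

In OFB with a reused IV, both messages share the same keystream S_i, so C_i ⊕ C'_i = P_i ⊕ P'_i and thus P'_i = P_i ⊕ C_i ⊕ C'_i.
P'1: 0b10001010 ⊕ 0b01010100 ⊕ 0b01000001 = 0b10011111.
P'2: 0b10010100 ⊕ 0b01010100 ⊕ 0b11110101 = 0b00110101.
P'3: 0b10010001 ⊕ 0b01001111 ⊕ 0b01001100 = 0b10010010.
P'4: 0b10001100 ⊕ 0b01001100 ⊕ 0b01110000 = 0b10110000.

P'1 = 0b10011111, P'2 = 0b00110101, P'3 = 0b10010010, P'4 = 0b10110000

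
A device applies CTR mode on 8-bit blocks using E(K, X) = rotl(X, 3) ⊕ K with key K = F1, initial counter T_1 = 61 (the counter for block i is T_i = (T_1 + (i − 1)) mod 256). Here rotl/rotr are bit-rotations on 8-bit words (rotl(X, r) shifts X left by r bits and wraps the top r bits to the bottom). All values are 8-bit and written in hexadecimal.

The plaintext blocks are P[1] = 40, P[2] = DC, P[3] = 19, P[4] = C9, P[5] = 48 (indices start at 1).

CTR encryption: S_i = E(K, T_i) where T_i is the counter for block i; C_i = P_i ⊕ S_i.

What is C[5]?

C[5] = 92

C[1]: T = 61, S = E(K, T) = FA; 40 ⊕ FA = BA.
C[2]: T = 62, S = E(K, T) = E2; DC ⊕ E2 = 3E.
C[3]: T = 63, S = E(K, T) = EA; 19 ⊕ EA = F3.
C[4]: T = 64, S = E(K, T) = D2; C9 ⊕ D2 = 1B.
C[5]: T = 65, S = E(K, T) = DA; 48 ⊕ DA = 92.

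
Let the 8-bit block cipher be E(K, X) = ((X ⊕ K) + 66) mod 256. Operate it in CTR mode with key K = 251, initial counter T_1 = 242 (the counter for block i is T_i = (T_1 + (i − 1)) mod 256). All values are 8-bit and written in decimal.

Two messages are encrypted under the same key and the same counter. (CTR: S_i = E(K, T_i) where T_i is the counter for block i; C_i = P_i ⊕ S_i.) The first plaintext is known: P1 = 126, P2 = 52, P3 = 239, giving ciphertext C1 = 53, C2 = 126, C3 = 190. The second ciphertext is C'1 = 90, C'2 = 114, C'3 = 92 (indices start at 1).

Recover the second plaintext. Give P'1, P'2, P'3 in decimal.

P'1 = 17, P'2 = 56, P'3 = 13

In CTR with a reused counter, both messages share the same keystream S_i, so C_i ⊕ C'_i = P_i ⊕ P'_i and thus P'_i = P_i ⊕ C_i ⊕ C'_i.
P'1: 126 ⊕ 53 ⊕ 90 = 17.
P'2: 52 ⊕ 126 ⊕ 114 = 56.
P'3: 239 ⊕ 190 ⊕ 92 = 13.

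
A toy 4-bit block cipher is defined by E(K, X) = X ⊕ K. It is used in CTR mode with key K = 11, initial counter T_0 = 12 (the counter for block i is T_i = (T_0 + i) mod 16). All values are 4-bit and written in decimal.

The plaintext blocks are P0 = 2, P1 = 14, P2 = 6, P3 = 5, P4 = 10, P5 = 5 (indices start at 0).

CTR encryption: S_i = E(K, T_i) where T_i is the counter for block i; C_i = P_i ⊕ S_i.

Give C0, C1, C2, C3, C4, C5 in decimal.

C0: T = 12, S = E(K, T) = 7; 2 ⊕ 7 = 5.
C1: T = 13, S = E(K, T) = 6; 14 ⊕ 6 = 8.
C2: T = 14, S = E(K, T) = 5; 6 ⊕ 5 = 3.
C3: T = 15, S = E(K, T) = 4; 5 ⊕ 4 = 1.
C4: T = 0, S = E(K, T) = 11; 10 ⊕ 11 = 1.
C5: T = 1, S = E(K, T) = 10; 5 ⊕ 10 = 15.

C0 = 5, C1 = 8, C2 = 3, C3 = 1, C4 = 1, C5 = 15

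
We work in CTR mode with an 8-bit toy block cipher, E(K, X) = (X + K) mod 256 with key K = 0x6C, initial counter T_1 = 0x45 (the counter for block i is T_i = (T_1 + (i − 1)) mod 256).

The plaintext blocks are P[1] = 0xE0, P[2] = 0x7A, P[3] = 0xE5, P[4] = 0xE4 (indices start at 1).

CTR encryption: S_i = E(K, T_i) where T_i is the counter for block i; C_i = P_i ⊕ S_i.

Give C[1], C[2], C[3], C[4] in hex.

C[1] = 0x51, C[2] = 0xC8, C[3] = 0x56, C[4] = 0x50

C[1]: T = 0x45, S = E(K, T) = 0xB1; 0xE0 ⊕ 0xB1 = 0x51.
C[2]: T = 0x46, S = E(K, T) = 0xB2; 0x7A ⊕ 0xB2 = 0xC8.
C[3]: T = 0x47, S = E(K, T) = 0xB3; 0xE5 ⊕ 0xB3 = 0x56.
C[4]: T = 0x48, S = E(K, T) = 0xB4; 0xE4 ⊕ 0xB4 = 0x50.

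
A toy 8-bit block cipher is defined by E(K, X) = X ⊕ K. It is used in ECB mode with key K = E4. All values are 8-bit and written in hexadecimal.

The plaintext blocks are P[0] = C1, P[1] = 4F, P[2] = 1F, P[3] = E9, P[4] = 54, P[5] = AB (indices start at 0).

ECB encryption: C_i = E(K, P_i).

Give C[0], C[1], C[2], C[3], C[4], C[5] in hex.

C[0] = 25, C[1] = AB, C[2] = FB, C[3] = 0D, C[4] = B0, C[5] = 4F

C[0]: E(K, C1) = 25.
C[1]: E(K, 4F) = AB.
C[2]: E(K, 1F) = FB.
C[3]: E(K, E9) = 0D.
C[4]: E(K, 54) = B0.
C[5]: E(K, AB) = 4F.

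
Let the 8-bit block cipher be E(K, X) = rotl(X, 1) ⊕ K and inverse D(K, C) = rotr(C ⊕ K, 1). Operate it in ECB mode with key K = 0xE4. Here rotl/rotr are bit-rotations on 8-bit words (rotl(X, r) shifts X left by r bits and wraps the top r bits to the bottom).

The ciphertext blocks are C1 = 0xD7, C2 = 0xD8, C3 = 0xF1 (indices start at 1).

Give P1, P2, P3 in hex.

P1 = 0x99, P2 = 0x1E, P3 = 0x8A

ECB decryption: P_i = D(K, C_i).
P1: D(K, 0xD7) = 0x99.
P2: D(K, 0xD8) = 0x1E.
P3: D(K, 0xF1) = 0x8A.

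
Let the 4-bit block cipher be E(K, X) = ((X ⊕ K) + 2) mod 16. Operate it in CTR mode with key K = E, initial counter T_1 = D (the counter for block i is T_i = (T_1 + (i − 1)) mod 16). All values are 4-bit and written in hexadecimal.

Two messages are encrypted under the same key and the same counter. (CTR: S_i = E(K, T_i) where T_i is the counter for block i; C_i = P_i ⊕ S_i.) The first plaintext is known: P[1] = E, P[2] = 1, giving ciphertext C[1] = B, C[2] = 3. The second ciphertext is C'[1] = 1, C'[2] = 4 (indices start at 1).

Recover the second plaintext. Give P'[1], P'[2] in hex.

P'[1] = 4, P'[2] = 6

In CTR with a reused counter, both messages share the same keystream S_i, so C_i ⊕ C'_i = P_i ⊕ P'_i and thus P'_i = P_i ⊕ C_i ⊕ C'_i.
P'[1]: E ⊕ B ⊕ 1 = 4.
P'[2]: 1 ⊕ 3 ⊕ 4 = 6.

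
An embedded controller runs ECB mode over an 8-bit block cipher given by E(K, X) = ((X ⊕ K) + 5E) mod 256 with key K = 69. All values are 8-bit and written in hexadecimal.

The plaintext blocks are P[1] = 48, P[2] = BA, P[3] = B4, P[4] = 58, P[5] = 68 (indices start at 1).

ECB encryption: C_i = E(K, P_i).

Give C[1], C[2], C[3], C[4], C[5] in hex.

C[1] = 7F, C[2] = 31, C[3] = 3B, C[4] = 8F, C[5] = 5F

C[1]: E(K, 48) = 7F.
C[2]: E(K, BA) = 31.
C[3]: E(K, B4) = 3B.
C[4]: E(K, 58) = 8F.
C[5]: E(K, 68) = 5F.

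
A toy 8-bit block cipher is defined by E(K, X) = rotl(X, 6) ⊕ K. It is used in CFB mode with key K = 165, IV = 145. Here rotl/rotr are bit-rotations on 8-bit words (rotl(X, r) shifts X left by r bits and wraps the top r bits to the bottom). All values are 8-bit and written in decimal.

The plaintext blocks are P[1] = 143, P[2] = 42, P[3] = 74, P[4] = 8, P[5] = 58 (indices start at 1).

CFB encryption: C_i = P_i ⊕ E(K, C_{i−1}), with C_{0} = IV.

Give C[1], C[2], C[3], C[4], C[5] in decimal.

C[1] = 78, C[2] = 28, C[3] = 232, C[4] = 151, C[5] = 122

C[1]: E(K, 145) = 193; 143 ⊕ 193 = 78.
C[2]: E(K, 78) = 54; 42 ⊕ 54 = 28.
C[3]: E(K, 28) = 162; 74 ⊕ 162 = 232.
C[4]: E(K, 232) = 159; 8 ⊕ 159 = 151.
C[5]: E(K, 151) = 64; 58 ⊕ 64 = 122.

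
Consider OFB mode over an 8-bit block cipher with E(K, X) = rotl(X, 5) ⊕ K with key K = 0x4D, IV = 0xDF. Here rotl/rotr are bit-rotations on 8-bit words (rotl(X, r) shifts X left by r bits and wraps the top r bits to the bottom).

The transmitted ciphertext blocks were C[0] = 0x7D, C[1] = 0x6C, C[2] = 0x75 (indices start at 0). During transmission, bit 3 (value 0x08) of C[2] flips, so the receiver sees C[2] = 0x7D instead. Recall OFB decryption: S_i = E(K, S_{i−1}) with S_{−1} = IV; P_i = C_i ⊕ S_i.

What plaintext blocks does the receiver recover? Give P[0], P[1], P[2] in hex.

Only C[2] changed, to 0x7D. In OFB, a change in C_i flips the same bit in P_i only; the keystream is unaffected. Decrypting the received ciphertext:
P[0]: S = E(K, 0xDF) = 0xB6; 0x7D ⊕ 0xB6 = 0xCB.
P[1]: S = E(K, 0xB6) = 0x9B; 0x6C ⊕ 0x9B = 0xF7.
P[2]: S = E(K, 0x9B) = 0x3E; 0x7D ⊕ 0x3E = 0x43.
Blocks that differ from the original plaintext: P[2].

P[0] = 0xCB, P[1] = 0xF7, P[2] = 0x43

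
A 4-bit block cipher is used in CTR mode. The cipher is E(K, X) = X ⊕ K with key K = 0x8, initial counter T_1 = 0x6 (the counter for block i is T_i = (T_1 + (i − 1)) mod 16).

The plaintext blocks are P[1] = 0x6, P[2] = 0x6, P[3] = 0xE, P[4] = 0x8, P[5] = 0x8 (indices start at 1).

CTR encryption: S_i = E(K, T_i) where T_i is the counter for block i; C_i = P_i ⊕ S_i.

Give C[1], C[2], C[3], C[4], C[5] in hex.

C[1]: T = 0x6, S = E(K, T) = 0xE; 0x6 ⊕ 0xE = 0x8.
C[2]: T = 0x7, S = E(K, T) = 0xF; 0x6 ⊕ 0xF = 0x9.
C[3]: T = 0x8, S = E(K, T) = 0x0; 0xE ⊕ 0x0 = 0xE.
C[4]: T = 0x9, S = E(K, T) = 0x1; 0x8 ⊕ 0x1 = 0x9.
C[5]: T = 0xA, S = E(K, T) = 0x2; 0x8 ⊕ 0x2 = 0xA.

C[1] = 0x8, C[2] = 0x9, C[3] = 0xE, C[4] = 0x9, C[5] = 0xA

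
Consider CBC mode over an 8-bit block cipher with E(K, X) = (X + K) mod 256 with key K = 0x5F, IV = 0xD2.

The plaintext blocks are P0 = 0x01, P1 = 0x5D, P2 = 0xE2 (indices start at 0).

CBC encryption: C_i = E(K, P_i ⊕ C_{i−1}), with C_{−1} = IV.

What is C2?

C0: P0 ⊕ 0xD2 = 0xD3; E(K, 0xD3) = 0x32.
C1: P1 ⊕ 0x32 = 0x6F; E(K, 0x6F) = 0xCE.
C2: P2 ⊕ 0xCE = 0x2C; E(K, 0x2C) = 0x8B.

C2 = 0x8B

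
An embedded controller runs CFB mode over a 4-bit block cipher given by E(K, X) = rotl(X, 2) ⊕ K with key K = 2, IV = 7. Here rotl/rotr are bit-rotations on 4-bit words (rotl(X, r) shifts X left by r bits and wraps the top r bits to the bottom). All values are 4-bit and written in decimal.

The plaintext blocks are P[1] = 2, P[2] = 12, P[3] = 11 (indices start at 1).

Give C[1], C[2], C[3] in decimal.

CFB encryption: C_i = P_i ⊕ E(K, C_{i−1}), with C_{0} = IV.
C[1]: E(K, 7) = 15; 2 ⊕ 15 = 13.
C[2]: E(K, 13) = 5; 12 ⊕ 5 = 9.
C[3]: E(K, 9) = 4; 11 ⊕ 4 = 15.

C[1] = 13, C[2] = 9, C[3] = 15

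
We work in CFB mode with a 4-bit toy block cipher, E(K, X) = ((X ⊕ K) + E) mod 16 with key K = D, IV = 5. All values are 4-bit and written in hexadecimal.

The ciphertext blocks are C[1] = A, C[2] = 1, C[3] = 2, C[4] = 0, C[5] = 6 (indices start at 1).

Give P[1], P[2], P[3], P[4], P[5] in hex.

CFB decryption: P_i = C_i ⊕ E(K, C_{i−1}), with C_{0} = IV.
P[1]: E(K, 5) = 6; A ⊕ 6 = C.
P[2]: E(K, A) = 5; 1 ⊕ 5 = 4.
P[3]: E(K, 1) = A; 2 ⊕ A = 8.
P[4]: E(K, 2) = D; 0 ⊕ D = D.
P[5]: E(K, 0) = B; 6 ⊕ B = D.

P[1] = C, P[2] = 4, P[3] = 8, P[4] = D, P[5] = D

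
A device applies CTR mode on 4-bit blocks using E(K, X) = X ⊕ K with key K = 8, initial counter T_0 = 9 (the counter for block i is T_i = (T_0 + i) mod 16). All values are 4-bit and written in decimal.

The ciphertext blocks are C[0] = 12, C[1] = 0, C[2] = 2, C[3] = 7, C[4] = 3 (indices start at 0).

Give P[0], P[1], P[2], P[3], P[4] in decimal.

CTR decryption: S_i = E(K, T_i) where T_i is the counter for block i; P_i = C_i ⊕ S_i.
P[0]: T = 9, S = E(K, T) = 1; 12 ⊕ 1 = 13.
P[1]: T = 10, S = E(K, T) = 2; 0 ⊕ 2 = 2.
P[2]: T = 11, S = E(K, T) = 3; 2 ⊕ 3 = 1.
P[3]: T = 12, S = E(K, T) = 4; 7 ⊕ 4 = 3.
P[4]: T = 13, S = E(K, T) = 5; 3 ⊕ 5 = 6.

P[0] = 13, P[1] = 2, P[2] = 1, P[3] = 3, P[4] = 6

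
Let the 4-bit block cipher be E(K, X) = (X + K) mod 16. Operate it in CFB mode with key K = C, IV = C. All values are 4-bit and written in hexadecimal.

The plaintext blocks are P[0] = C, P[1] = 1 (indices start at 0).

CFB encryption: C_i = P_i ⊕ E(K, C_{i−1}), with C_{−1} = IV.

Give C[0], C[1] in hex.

C[0]: E(K, C) = 8; C ⊕ 8 = 4.
C[1]: E(K, 4) = 0; 1 ⊕ 0 = 1.

C[0] = 4, C[1] = 1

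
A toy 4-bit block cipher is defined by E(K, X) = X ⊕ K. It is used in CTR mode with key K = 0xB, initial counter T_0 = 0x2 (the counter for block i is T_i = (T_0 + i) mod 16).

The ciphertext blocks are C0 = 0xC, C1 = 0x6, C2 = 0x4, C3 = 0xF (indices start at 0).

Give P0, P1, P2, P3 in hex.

CTR decryption: S_i = E(K, T_i) where T_i is the counter for block i; P_i = C_i ⊕ S_i.
P0: T = 0x2, S = E(K, T) = 0x9; 0xC ⊕ 0x9 = 0x5.
P1: T = 0x3, S = E(K, T) = 0x8; 0x6 ⊕ 0x8 = 0xE.
P2: T = 0x4, S = E(K, T) = 0xF; 0x4 ⊕ 0xF = 0xB.
P3: T = 0x5, S = E(K, T) = 0xE; 0xF ⊕ 0xE = 0x1.

P0 = 0x5, P1 = 0xE, P2 = 0xB, P3 = 0x1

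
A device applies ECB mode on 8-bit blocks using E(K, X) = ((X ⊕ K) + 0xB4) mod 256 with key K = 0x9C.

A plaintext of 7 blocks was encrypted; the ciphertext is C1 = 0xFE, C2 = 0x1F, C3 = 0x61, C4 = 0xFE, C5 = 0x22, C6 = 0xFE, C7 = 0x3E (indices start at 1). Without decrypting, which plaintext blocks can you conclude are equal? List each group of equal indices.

ECB encrypts each block independently with the same key, so equal ciphertext blocks imply equal plaintext blocks.
C1 = C4 = C6 = 0xFE, so P1 = P4 = P6.

P1 = P4 = P6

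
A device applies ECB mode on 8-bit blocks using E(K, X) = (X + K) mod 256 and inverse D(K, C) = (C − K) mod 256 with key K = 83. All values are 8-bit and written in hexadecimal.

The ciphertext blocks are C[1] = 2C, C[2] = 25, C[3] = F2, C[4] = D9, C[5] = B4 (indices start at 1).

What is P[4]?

P[4] = 56

ECB decryption: P_i = D(K, C_i).
P[4]: D(K, D9) = 56.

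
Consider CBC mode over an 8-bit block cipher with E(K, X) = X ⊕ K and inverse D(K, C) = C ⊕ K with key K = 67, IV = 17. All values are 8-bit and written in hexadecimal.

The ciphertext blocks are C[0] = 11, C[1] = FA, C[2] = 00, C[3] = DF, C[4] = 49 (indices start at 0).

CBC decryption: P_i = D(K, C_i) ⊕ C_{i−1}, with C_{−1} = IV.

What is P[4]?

P[4] = F1

P[4]: D(K, 49) = 2E; 2E ⊕ DF = F1.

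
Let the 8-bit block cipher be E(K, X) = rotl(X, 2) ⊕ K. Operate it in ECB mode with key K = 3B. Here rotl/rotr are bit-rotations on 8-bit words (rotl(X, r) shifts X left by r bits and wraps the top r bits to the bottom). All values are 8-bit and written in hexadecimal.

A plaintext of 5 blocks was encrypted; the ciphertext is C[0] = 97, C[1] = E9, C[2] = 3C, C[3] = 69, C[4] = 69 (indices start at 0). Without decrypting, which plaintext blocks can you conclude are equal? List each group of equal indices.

ECB encrypts each block independently with the same key, so equal ciphertext blocks imply equal plaintext blocks.
C[3] = C[4] = 69, so P[3] = P[4].

P[3] = P[4]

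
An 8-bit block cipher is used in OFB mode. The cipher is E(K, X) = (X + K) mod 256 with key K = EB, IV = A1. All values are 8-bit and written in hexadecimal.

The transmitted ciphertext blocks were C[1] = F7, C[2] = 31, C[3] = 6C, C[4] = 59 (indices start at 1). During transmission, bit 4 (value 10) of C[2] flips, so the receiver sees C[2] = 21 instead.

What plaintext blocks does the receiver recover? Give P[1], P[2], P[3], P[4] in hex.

OFB decryption: S_i = E(K, S_{i−1}) with S_{0} = IV; P_i = C_i ⊕ S_i.
Only C[2] changed, to 21. In OFB, a change in C_i flips the same bit in P_i only; the keystream is unaffected. Decrypting the received ciphertext:
P[1]: S = E(K, A1) = 8C; F7 ⊕ 8C = 7B.
P[2]: S = E(K, 8C) = 77; 21 ⊕ 77 = 56.
P[3]: S = E(K, 77) = 62; 6C ⊕ 62 = 0E.
P[4]: S = E(K, 62) = 4D; 59 ⊕ 4D = 14.
Blocks that differ from the original plaintext: P[2].

P[1] = 7B, P[2] = 56, P[3] = 0E, P[4] = 14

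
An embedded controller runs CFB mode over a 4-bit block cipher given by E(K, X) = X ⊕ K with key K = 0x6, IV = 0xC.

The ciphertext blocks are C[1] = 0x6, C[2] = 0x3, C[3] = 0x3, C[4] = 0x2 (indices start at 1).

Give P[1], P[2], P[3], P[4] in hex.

P[1] = 0xC, P[2] = 0x3, P[3] = 0x6, P[4] = 0x7

CFB decryption: P_i = C_i ⊕ E(K, C_{i−1}), with C_{0} = IV.
P[1]: E(K, 0xC) = 0xA; 0x6 ⊕ 0xA = 0xC.
P[2]: E(K, 0x6) = 0x0; 0x3 ⊕ 0x0 = 0x3.
P[3]: E(K, 0x3) = 0x5; 0x3 ⊕ 0x5 = 0x6.
P[4]: E(K, 0x3) = 0x5; 0x2 ⊕ 0x5 = 0x7.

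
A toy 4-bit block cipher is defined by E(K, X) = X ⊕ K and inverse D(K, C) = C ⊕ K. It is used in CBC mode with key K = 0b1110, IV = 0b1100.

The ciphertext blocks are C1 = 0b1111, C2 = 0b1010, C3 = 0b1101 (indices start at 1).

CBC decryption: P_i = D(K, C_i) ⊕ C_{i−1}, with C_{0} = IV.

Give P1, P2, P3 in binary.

P1: D(K, 0b1111) = 0b0001; 0b0001 ⊕ 0b1100 = 0b1101.
P2: D(K, 0b1010) = 0b0100; 0b0100 ⊕ 0b1111 = 0b1011.
P3: D(K, 0b1101) = 0b0011; 0b0011 ⊕ 0b1010 = 0b1001.

P1 = 0b1101, P2 = 0b1011, P3 = 0b1001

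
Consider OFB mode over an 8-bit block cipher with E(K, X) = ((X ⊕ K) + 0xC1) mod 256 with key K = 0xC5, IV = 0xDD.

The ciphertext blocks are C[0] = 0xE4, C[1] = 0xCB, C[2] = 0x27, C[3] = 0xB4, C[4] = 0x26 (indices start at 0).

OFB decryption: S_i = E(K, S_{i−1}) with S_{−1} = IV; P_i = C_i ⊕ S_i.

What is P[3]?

P[0]: S = E(K, 0xDD) = 0xD9; 0xE4 ⊕ 0xD9 = 0x3D.
P[1]: S = E(K, 0xD9) = 0xDD; 0xCB ⊕ 0xDD = 0x16.
P[2]: S = E(K, 0xDD) = 0xD9; 0x27 ⊕ 0xD9 = 0xFE.
P[3]: S = E(K, 0xD9) = 0xDD; 0xB4 ⊕ 0xDD = 0x69.

P[3] = 0x69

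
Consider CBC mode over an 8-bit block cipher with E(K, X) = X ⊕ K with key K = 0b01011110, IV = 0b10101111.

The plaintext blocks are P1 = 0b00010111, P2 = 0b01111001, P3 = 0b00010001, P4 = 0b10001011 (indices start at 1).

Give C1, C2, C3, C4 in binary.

C1 = 0b11100110, C2 = 0b11000001, C3 = 0b10001110, C4 = 0b01011011

CBC encryption: C_i = E(K, P_i ⊕ C_{i−1}), with C_{0} = IV.
C1: P1 ⊕ 0b10101111 = 0b10111000; E(K, 0b10111000) = 0b11100110.
C2: P2 ⊕ 0b11100110 = 0b10011111; E(K, 0b10011111) = 0b11000001.
C3: P3 ⊕ 0b11000001 = 0b11010000; E(K, 0b11010000) = 0b10001110.
C4: P4 ⊕ 0b10001110 = 0b00000101; E(K, 0b00000101) = 0b01011011.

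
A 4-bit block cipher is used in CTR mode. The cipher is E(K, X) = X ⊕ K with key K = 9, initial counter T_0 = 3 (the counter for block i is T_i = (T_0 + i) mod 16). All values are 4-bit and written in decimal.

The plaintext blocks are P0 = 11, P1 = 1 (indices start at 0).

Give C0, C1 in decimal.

C0 = 1, C1 = 12

CTR encryption: S_i = E(K, T_i) where T_i is the counter for block i; C_i = P_i ⊕ S_i.
C0: T = 3, S = E(K, T) = 10; 11 ⊕ 10 = 1.
C1: T = 4, S = E(K, T) = 13; 1 ⊕ 13 = 12.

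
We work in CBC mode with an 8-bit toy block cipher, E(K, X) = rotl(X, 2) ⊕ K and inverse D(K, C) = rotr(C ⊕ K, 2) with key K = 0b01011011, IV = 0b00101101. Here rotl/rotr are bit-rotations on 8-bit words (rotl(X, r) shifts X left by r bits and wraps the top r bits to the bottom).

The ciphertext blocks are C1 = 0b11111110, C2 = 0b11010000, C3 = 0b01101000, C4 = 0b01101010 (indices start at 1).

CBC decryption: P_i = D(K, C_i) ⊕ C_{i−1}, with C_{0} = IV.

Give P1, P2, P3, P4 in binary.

P1: D(K, 0b11111110) = 0b01101001; 0b01101001 ⊕ 0b00101101 = 0b01000100.
P2: D(K, 0b11010000) = 0b11100010; 0b11100010 ⊕ 0b11111110 = 0b00011100.
P3: D(K, 0b01101000) = 0b11001100; 0b11001100 ⊕ 0b11010000 = 0b00011100.
P4: D(K, 0b01101010) = 0b01001100; 0b01001100 ⊕ 0b01101000 = 0b00100100.

P1 = 0b01000100, P2 = 0b00011100, P3 = 0b00011100, P4 = 0b00100100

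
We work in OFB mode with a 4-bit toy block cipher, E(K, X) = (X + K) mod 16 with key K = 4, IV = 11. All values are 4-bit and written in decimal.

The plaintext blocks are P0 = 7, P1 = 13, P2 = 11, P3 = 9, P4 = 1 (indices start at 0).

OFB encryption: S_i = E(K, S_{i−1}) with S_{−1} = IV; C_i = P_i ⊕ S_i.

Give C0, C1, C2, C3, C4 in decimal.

C0: S = E(K, 11) = 15; 7 ⊕ 15 = 8.
C1: S = E(K, 15) = 3; 13 ⊕ 3 = 14.
C2: S = E(K, 3) = 7; 11 ⊕ 7 = 12.
C3: S = E(K, 7) = 11; 9 ⊕ 11 = 2.
C4: S = E(K, 11) = 15; 1 ⊕ 15 = 14.

C0 = 8, C1 = 14, C2 = 12, C3 = 2, C4 = 14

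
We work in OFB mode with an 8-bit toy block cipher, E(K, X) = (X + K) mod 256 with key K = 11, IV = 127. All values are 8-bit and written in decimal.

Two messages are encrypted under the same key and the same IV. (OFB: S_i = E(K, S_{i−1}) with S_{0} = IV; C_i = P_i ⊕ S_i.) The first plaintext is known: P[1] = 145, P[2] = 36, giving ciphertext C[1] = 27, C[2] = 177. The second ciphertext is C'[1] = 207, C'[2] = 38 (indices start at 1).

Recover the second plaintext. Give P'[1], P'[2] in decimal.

In OFB with a reused IV, both messages share the same keystream S_i, so C_i ⊕ C'_i = P_i ⊕ P'_i and thus P'_i = P_i ⊕ C_i ⊕ C'_i.
P'[1]: 145 ⊕ 27 ⊕ 207 = 69.
P'[2]: 36 ⊕ 177 ⊕ 38 = 179.

P'[1] = 69, P'[2] = 179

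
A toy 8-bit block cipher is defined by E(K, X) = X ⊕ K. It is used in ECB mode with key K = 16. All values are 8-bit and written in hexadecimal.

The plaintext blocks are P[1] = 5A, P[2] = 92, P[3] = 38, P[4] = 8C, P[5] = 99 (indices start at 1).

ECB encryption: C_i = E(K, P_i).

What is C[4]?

C[4]: E(K, 8C) = 9A.

C[4] = 9A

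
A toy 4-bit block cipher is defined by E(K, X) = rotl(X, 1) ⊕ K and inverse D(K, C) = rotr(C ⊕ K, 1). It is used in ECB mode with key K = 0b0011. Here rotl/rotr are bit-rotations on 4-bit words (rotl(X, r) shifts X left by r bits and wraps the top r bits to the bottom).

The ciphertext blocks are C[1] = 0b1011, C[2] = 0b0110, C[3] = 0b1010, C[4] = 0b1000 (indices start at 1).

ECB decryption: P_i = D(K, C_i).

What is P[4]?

P[4]: D(K, 0b1000) = 0b1101.

P[4] = 0b1101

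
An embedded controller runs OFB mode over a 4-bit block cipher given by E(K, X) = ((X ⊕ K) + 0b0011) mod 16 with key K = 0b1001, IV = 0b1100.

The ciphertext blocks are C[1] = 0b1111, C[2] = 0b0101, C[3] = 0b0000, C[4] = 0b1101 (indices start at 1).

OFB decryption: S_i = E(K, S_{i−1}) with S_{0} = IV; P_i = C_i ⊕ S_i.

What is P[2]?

P[1]: S = E(K, 0b1100) = 0b1000; 0b1111 ⊕ 0b1000 = 0b0111.
P[2]: S = E(K, 0b1000) = 0b0100; 0b0101 ⊕ 0b0100 = 0b0001.

P[2] = 0b0001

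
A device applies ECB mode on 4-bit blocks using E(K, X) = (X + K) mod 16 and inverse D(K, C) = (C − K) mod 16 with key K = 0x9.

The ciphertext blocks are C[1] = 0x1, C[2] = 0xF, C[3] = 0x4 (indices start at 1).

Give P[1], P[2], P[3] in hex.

ECB decryption: P_i = D(K, C_i).
P[1]: D(K, 0x1) = 0x8.
P[2]: D(K, 0xF) = 0x6.
P[3]: D(K, 0x4) = 0xB.

P[1] = 0x8, P[2] = 0x6, P[3] = 0xB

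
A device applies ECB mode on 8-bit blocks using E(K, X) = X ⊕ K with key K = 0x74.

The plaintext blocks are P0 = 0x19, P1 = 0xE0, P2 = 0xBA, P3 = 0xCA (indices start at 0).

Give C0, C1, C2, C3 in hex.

C0 = 0x6D, C1 = 0x94, C2 = 0xCE, C3 = 0xBE

ECB encryption: C_i = E(K, P_i).
C0: E(K, 0x19) = 0x6D.
C1: E(K, 0xE0) = 0x94.
C2: E(K, 0xBA) = 0xCE.
C3: E(K, 0xCA) = 0xBE.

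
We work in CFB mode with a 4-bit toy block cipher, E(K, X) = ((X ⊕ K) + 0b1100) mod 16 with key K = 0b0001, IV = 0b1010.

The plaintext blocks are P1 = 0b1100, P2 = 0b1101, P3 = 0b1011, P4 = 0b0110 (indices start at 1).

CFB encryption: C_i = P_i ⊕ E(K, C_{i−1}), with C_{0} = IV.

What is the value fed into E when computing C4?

0b1101

C1: E(K, 0b1010) = 0b0111; 0b1100 ⊕ 0b0111 = 0b1011.
C2: E(K, 0b1011) = 0b0110; 0b1101 ⊕ 0b0110 = 0b1011.
C3: E(K, 0b1011) = 0b0110; 0b1011 ⊕ 0b0110 = 0b1101.
C4: E(K, 0b1101) = 0b1000; 0b0110 ⊕ 0b1000 = 0b1110.
So the input to E for block 4 is 0b1101.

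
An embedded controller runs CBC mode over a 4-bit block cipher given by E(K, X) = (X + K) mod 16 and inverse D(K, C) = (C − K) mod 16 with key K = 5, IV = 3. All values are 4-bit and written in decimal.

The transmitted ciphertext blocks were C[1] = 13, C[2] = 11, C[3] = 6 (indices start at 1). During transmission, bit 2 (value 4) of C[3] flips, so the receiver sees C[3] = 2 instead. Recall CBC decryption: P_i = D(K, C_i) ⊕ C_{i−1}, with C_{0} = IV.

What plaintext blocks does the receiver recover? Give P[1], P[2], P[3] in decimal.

Only C[3] changed, to 2. In CBC, a change in C_i garbles P_i and flips the same bit in P_{i+1}. Decrypting the received ciphertext:
P[1]: D(K, 13) = 8; 8 ⊕ 3 = 11.
P[2]: D(K, 11) = 6; 6 ⊕ 13 = 11.
P[3]: D(K, 2) = 13; 13 ⊕ 11 = 6.
Blocks that differ from the original plaintext: P[3].

P[1] = 11, P[2] = 11, P[3] = 6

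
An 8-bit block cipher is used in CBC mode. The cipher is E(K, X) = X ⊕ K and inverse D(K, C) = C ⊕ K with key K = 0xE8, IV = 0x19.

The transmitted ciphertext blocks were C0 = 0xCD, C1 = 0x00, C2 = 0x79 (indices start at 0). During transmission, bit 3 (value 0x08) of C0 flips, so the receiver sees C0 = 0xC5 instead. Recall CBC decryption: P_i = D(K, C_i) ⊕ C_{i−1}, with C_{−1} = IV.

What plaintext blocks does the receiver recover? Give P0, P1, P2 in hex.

P0 = 0x34, P1 = 0x2D, P2 = 0x91

Only C0 changed, to 0xC5. In CBC, a change in C_i garbles P_i and flips the same bit in P_{i+1}. Decrypting the received ciphertext:
P0: D(K, 0xC5) = 0x2D; 0x2D ⊕ 0x19 = 0x34.
P1: D(K, 0x00) = 0xE8; 0xE8 ⊕ 0xC5 = 0x2D.
P2: D(K, 0x79) = 0x91; 0x91 ⊕ 0x00 = 0x91.
Blocks that differ from the original plaintext: P0, P1.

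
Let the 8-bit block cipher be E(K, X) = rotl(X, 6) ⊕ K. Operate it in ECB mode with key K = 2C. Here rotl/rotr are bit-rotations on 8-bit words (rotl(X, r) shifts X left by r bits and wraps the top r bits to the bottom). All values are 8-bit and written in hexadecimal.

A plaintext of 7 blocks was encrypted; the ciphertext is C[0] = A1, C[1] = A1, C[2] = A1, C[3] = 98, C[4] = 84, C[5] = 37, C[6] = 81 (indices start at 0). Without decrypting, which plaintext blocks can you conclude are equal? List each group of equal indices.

P[0] = P[1] = P[2]

ECB encrypts each block independently with the same key, so equal ciphertext blocks imply equal plaintext blocks.
C[0] = C[1] = C[2] = A1, so P[0] = P[1] = P[2].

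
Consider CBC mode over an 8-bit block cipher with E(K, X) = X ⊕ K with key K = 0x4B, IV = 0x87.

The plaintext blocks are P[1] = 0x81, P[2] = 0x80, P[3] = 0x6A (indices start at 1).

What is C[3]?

CBC encryption: C_i = E(K, P_i ⊕ C_{i−1}), with C_{0} = IV.
C[1]: P[1] ⊕ 0x87 = 0x06; E(K, 0x06) = 0x4D.
C[2]: P[2] ⊕ 0x4D = 0xCD; E(K, 0xCD) = 0x86.
C[3]: P[3] ⊕ 0x86 = 0xEC; E(K, 0xEC) = 0xA7.

C[3] = 0xA7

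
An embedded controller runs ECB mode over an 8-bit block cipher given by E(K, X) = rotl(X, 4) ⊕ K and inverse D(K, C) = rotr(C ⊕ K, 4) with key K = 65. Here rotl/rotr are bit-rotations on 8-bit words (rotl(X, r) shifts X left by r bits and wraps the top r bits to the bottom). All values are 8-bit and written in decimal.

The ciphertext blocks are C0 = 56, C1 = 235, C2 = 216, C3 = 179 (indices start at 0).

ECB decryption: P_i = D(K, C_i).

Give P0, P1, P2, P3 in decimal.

P0: D(K, 56) = 151.
P1: D(K, 235) = 170.
P2: D(K, 216) = 153.
P3: D(K, 179) = 47.

P0 = 151, P1 = 170, P2 = 153, P3 = 47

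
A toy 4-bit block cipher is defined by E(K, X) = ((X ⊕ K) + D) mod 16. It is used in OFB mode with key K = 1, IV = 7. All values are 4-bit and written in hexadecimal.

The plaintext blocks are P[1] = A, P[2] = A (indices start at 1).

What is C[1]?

OFB encryption: S_i = E(K, S_{i−1}) with S_{0} = IV; C_i = P_i ⊕ S_i.
C[1]: S = E(K, 7) = 3; A ⊕ 3 = 9.

C[1] = 9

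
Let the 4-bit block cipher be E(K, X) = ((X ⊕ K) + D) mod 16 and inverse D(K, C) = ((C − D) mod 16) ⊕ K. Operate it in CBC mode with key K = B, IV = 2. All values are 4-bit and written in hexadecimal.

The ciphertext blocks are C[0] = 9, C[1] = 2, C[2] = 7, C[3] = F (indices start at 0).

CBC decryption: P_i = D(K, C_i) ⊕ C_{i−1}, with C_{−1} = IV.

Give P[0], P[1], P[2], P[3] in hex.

P[0]: D(K, 9) = 7; 7 ⊕ 2 = 5.
P[1]: D(K, 2) = E; E ⊕ 9 = 7.
P[2]: D(K, 7) = 1; 1 ⊕ 2 = 3.
P[3]: D(K, F) = 9; 9 ⊕ 7 = E.

P[0] = 5, P[1] = 7, P[2] = 3, P[3] = E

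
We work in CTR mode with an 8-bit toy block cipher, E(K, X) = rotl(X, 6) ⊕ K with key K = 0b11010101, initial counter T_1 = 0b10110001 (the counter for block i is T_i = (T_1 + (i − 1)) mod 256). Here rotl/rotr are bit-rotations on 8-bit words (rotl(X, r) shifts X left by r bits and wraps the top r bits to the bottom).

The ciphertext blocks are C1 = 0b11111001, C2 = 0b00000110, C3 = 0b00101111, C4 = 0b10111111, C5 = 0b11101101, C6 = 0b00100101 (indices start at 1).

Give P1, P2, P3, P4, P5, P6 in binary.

P1 = 0b01000000, P2 = 0b01111111, P3 = 0b00010110, P4 = 0b01000111, P5 = 0b01010101, P6 = 0b01011101

CTR decryption: S_i = E(K, T_i) where T_i is the counter for block i; P_i = C_i ⊕ S_i.
P1: T = 0b10110001, S = E(K, T) = 0b10111001; 0b11111001 ⊕ 0b10111001 = 0b01000000.
P2: T = 0b10110010, S = E(K, T) = 0b01111001; 0b00000110 ⊕ 0b01111001 = 0b01111111.
P3: T = 0b10110011, S = E(K, T) = 0b00111001; 0b00101111 ⊕ 0b00111001 = 0b00010110.
P4: T = 0b10110100, S = E(K, T) = 0b11111000; 0b10111111 ⊕ 0b11111000 = 0b01000111.
P5: T = 0b10110101, S = E(K, T) = 0b10111000; 0b11101101 ⊕ 0b10111000 = 0b01010101.
P6: T = 0b10110110, S = E(K, T) = 0b01111000; 0b00100101 ⊕ 0b01111000 = 0b01011101.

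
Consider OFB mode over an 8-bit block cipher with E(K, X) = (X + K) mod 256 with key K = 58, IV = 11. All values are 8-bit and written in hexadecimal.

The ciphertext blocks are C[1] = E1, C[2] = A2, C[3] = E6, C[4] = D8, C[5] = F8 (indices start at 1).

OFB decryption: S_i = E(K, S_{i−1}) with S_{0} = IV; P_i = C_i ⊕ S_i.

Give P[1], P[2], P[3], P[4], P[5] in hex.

P[1]: S = E(K, 11) = 69; E1 ⊕ 69 = 88.
P[2]: S = E(K, 69) = C1; A2 ⊕ C1 = 63.
P[3]: S = E(K, C1) = 19; E6 ⊕ 19 = FF.
P[4]: S = E(K, 19) = 71; D8 ⊕ 71 = A9.
P[5]: S = E(K, 71) = C9; F8 ⊕ C9 = 31.

P[1] = 88, P[2] = 63, P[3] = FF, P[4] = A9, P[5] = 31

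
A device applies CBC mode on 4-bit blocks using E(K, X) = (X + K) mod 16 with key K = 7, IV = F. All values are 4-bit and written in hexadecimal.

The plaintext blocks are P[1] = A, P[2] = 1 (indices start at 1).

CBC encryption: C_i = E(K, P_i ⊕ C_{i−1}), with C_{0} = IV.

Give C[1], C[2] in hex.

C[1]: P[1] ⊕ F = 5; E(K, 5) = C.
C[2]: P[2] ⊕ C = D; E(K, D) = 4.

C[1] = C, C[2] = 4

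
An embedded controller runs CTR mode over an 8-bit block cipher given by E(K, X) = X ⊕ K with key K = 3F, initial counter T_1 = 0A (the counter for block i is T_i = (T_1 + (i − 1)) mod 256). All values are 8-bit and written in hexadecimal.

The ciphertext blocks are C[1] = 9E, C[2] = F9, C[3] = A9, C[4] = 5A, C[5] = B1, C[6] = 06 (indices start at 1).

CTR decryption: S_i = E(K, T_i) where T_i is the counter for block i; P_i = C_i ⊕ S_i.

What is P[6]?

P[6] = 36

P[6]: T = 0F, S = E(K, T) = 30; 06 ⊕ 30 = 36.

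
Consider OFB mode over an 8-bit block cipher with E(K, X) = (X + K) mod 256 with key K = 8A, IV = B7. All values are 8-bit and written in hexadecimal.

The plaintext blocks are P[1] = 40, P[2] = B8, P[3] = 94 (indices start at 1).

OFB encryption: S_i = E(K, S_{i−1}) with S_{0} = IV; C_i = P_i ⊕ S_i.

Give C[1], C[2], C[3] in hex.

C[1] = 01, C[2] = 73, C[3] = C1

C[1]: S = E(K, B7) = 41; 40 ⊕ 41 = 01.
C[2]: S = E(K, 41) = CB; B8 ⊕ CB = 73.
C[3]: S = E(K, CB) = 55; 94 ⊕ 55 = C1.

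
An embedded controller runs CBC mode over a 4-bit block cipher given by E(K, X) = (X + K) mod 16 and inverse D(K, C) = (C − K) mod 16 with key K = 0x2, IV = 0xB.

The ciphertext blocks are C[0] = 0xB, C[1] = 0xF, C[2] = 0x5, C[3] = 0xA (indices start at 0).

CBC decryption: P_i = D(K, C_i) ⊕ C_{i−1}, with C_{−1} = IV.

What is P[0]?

P[0] = 0x2

P[0]: D(K, 0xB) = 0x9; 0x9 ⊕ 0xB = 0x2.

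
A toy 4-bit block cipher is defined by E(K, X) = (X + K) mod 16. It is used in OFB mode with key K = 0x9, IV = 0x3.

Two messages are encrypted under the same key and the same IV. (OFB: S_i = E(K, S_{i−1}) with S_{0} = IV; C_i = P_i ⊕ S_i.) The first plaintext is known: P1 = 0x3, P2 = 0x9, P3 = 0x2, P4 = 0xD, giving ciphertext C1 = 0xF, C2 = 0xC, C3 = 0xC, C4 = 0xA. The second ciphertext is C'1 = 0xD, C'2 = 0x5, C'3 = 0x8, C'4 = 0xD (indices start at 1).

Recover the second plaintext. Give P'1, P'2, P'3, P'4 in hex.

P'1 = 0x1, P'2 = 0x0, P'3 = 0x6, P'4 = 0xA

In OFB with a reused IV, both messages share the same keystream S_i, so C_i ⊕ C'_i = P_i ⊕ P'_i and thus P'_i = P_i ⊕ C_i ⊕ C'_i.
P'1: 0x3 ⊕ 0xF ⊕ 0xD = 0x1.
P'2: 0x9 ⊕ 0xC ⊕ 0x5 = 0x0.
P'3: 0x2 ⊕ 0xC ⊕ 0x8 = 0x6.
P'4: 0xD ⊕ 0xA ⊕ 0xD = 0xA.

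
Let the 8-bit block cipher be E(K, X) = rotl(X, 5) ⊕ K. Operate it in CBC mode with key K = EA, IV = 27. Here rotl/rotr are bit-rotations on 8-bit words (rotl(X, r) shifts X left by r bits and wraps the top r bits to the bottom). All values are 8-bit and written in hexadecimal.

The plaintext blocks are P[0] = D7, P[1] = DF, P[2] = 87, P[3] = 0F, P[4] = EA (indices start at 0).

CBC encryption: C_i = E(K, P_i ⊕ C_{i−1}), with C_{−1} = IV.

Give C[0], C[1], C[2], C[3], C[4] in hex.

C[0] = F4, C[1] = 8F, C[2] = EB, C[3] = 76, C[4] = 79

C[0]: P[0] ⊕ 27 = F0; E(K, F0) = F4.
C[1]: P[1] ⊕ F4 = 2B; E(K, 2B) = 8F.
C[2]: P[2] ⊕ 8F = 08; E(K, 08) = EB.
C[3]: P[3] ⊕ EB = E4; E(K, E4) = 76.
C[4]: P[4] ⊕ 76 = 9C; E(K, 9C) = 79.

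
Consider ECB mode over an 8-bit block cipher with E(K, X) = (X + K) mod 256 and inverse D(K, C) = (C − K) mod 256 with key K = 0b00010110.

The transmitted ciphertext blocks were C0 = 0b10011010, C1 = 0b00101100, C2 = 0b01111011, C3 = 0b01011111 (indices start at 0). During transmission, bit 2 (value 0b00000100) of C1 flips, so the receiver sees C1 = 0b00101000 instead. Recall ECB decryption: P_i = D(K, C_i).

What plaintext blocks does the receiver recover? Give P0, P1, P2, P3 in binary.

Only C1 changed, to 0b00101000. In ECB, a change in C_i affects only P_i. Decrypting the received ciphertext:
P0: D(K, 0b10011010) = 0b10000100.
P1: D(K, 0b00101000) = 0b00010010.
P2: D(K, 0b01111011) = 0b01100101.
P3: D(K, 0b01011111) = 0b01001001.
Blocks that differ from the original plaintext: P1.

P0 = 0b10000100, P1 = 0b00010010, P2 = 0b01100101, P3 = 0b01001001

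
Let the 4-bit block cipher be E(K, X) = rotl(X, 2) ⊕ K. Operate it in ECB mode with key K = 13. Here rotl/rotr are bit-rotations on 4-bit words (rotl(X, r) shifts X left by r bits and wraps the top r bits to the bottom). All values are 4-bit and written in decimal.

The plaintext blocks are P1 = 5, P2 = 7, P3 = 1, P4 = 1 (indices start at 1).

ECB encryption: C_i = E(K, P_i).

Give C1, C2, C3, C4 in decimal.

C1 = 8, C2 = 0, C3 = 9, C4 = 9

C1: E(K, 5) = 8.
C2: E(K, 7) = 0.
C3: E(K, 1) = 9.
C4: E(K, 1) = 9.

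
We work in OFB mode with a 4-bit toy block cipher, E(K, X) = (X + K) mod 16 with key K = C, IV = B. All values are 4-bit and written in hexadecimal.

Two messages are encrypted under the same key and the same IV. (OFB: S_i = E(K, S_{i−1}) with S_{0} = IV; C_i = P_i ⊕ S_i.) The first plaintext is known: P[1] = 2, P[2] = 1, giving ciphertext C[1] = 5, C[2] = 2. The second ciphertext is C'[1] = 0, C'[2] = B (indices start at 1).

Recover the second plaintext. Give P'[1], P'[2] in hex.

P'[1] = 7, P'[2] = 8

In OFB with a reused IV, both messages share the same keystream S_i, so C_i ⊕ C'_i = P_i ⊕ P'_i and thus P'_i = P_i ⊕ C_i ⊕ C'_i.
P'[1]: 2 ⊕ 5 ⊕ 0 = 7.
P'[2]: 1 ⊕ 2 ⊕ B = 8.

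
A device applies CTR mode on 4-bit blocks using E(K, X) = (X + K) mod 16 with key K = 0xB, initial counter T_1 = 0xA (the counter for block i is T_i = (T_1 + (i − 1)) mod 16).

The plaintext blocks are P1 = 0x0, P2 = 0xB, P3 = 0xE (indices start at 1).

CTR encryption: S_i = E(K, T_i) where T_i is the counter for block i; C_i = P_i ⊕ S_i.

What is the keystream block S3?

0x7

C1: T = 0xA, S = E(K, T) = 0x5; 0x0 ⊕ 0x5 = 0x5.
C2: T = 0xB, S = E(K, T) = 0x6; 0xB ⊕ 0x6 = 0xD.
C3: T = 0xC, S = E(K, T) = 0x7; 0xE ⊕ 0x7 = 0x9.
So S3 = 0x7.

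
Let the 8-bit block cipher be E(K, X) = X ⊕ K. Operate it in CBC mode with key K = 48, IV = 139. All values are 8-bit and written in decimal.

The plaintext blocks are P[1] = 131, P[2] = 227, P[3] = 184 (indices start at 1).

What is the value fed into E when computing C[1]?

8

CBC encryption: C_i = E(K, P_i ⊕ C_{i−1}), with C_{0} = IV.
C[1]: P[1] ⊕ 139 = 8; E(K, 8) = 56.
So the input to E for block [1] is 8.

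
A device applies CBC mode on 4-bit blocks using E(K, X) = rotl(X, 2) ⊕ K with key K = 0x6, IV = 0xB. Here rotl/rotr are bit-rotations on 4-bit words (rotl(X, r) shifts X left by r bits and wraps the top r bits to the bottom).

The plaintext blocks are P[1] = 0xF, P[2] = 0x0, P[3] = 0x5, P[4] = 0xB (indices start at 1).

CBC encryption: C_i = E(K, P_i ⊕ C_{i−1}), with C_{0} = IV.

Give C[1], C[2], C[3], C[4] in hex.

C[1] = 0x7, C[2] = 0xB, C[3] = 0xD, C[4] = 0xF

C[1]: P[1] ⊕ 0xB = 0x4; E(K, 0x4) = 0x7.
C[2]: P[2] ⊕ 0x7 = 0x7; E(K, 0x7) = 0xB.
C[3]: P[3] ⊕ 0xB = 0xE; E(K, 0xE) = 0xD.
C[4]: P[4] ⊕ 0xD = 0x6; E(K, 0x6) = 0xF.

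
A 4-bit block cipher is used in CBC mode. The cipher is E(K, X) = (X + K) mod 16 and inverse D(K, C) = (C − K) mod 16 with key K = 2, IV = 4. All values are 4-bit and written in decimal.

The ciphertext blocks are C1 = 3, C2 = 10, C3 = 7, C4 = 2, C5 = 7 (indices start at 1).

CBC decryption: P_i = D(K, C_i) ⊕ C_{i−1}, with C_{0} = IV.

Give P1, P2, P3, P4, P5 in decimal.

P1: D(K, 3) = 1; 1 ⊕ 4 = 5.
P2: D(K, 10) = 8; 8 ⊕ 3 = 11.
P3: D(K, 7) = 5; 5 ⊕ 10 = 15.
P4: D(K, 2) = 0; 0 ⊕ 7 = 7.
P5: D(K, 7) = 5; 5 ⊕ 2 = 7.

P1 = 5, P2 = 11, P3 = 15, P4 = 7, P5 = 7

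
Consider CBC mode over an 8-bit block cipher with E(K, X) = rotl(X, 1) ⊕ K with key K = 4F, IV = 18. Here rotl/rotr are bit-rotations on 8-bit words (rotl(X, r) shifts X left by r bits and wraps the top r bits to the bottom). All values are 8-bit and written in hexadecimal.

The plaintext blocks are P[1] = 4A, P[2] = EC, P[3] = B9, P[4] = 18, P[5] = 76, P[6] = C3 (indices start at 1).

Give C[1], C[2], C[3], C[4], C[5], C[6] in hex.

CBC encryption: C_i = E(K, P_i ⊕ C_{i−1}), with C_{0} = IV.
C[1]: P[1] ⊕ 18 = 52; E(K, 52) = EB.
C[2]: P[2] ⊕ EB = 07; E(K, 07) = 41.
C[3]: P[3] ⊕ 41 = F8; E(K, F8) = BE.
C[4]: P[4] ⊕ BE = A6; E(K, A6) = 02.
C[5]: P[5] ⊕ 02 = 74; E(K, 74) = A7.
C[6]: P[6] ⊕ A7 = 64; E(K, 64) = 87.

C[1] = EB, C[2] = 41, C[3] = BE, C[4] = 02, C[5] = A7, C[6] = 87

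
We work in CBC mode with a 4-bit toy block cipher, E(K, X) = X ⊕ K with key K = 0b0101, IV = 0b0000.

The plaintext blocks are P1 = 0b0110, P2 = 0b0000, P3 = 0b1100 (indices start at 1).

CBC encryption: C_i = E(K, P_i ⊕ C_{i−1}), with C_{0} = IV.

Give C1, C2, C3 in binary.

C1: P1 ⊕ 0b0000 = 0b0110; E(K, 0b0110) = 0b0011.
C2: P2 ⊕ 0b0011 = 0b0011; E(K, 0b0011) = 0b0110.
C3: P3 ⊕ 0b0110 = 0b1010; E(K, 0b1010) = 0b1111.

C1 = 0b0011, C2 = 0b0110, C3 = 0b1111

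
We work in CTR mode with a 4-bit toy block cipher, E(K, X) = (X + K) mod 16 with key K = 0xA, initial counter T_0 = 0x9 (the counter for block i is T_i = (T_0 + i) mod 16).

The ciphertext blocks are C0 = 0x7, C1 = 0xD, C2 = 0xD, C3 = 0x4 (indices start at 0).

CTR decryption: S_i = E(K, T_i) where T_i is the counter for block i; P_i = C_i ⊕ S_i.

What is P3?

P3: T = 0xC, S = E(K, T) = 0x6; 0x4 ⊕ 0x6 = 0x2.

P3 = 0x2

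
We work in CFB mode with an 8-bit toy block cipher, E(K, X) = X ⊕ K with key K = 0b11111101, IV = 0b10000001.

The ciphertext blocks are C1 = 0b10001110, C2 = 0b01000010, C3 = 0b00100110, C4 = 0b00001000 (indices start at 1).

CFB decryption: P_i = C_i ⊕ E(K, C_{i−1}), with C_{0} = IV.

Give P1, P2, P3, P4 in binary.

P1: E(K, 0b10000001) = 0b01111100; 0b10001110 ⊕ 0b01111100 = 0b11110010.
P2: E(K, 0b10001110) = 0b01110011; 0b01000010 ⊕ 0b01110011 = 0b00110001.
P3: E(K, 0b01000010) = 0b10111111; 0b00100110 ⊕ 0b10111111 = 0b10011001.
P4: E(K, 0b00100110) = 0b11011011; 0b00001000 ⊕ 0b11011011 = 0b11010011.

P1 = 0b11110010, P2 = 0b00110001, P3 = 0b10011001, P4 = 0b11010011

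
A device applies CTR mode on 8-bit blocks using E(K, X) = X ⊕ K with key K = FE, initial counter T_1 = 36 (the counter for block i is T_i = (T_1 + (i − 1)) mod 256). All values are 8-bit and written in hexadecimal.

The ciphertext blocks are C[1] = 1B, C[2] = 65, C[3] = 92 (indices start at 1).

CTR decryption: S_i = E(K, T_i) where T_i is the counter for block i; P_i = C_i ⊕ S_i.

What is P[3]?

P[3] = 54

P[3]: T = 38, S = E(K, T) = C6; 92 ⊕ C6 = 54.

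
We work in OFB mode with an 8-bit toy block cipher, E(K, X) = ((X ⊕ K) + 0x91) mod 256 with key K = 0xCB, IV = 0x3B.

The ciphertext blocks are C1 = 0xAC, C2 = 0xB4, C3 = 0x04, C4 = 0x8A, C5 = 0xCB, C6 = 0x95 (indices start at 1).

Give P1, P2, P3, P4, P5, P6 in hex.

P1 = 0x2D, P2 = 0x6F, P3 = 0xA5, P4 = 0x71, P5 = 0x0A, P6 = 0x0E

OFB decryption: S_i = E(K, S_{i−1}) with S_{0} = IV; P_i = C_i ⊕ S_i.
P1: S = E(K, 0x3B) = 0x81; 0xAC ⊕ 0x81 = 0x2D.
P2: S = E(K, 0x81) = 0xDB; 0xB4 ⊕ 0xDB = 0x6F.
P3: S = E(K, 0xDB) = 0xA1; 0x04 ⊕ 0xA1 = 0xA5.
P4: S = E(K, 0xA1) = 0xFB; 0x8A ⊕ 0xFB = 0x71.
P5: S = E(K, 0xFB) = 0xC1; 0xCB ⊕ 0xC1 = 0x0A.
P6: S = E(K, 0xC1) = 0x9B; 0x95 ⊕ 0x9B = 0x0E.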